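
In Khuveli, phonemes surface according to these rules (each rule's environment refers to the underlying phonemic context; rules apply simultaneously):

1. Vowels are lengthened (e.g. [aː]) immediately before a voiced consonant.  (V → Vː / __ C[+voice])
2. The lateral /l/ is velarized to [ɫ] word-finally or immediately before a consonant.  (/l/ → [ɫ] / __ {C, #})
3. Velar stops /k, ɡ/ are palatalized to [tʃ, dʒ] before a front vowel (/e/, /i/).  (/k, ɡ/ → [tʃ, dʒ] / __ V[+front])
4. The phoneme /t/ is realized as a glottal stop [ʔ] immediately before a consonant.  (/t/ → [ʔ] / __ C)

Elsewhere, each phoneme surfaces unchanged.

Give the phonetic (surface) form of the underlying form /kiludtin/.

[tʃiːluːdtiːn]

/k/ — word-initial, before a front vowel — surfaces as [tʃ] (rule 3).
/i/ (between /k/ and /l/) occurs before a voiced consonant → [iː] by rule 1.
/l/ — between /i/ and /u/; rule 2 does not apply here → [l].
/u/ — between /l/ and /d/, before a voiced consonant — surfaces as [uː] (rule 1).
/t/ — between /d/ and /i/; rule 4 does not apply here → [t].
/i/ (between /t/ and /n/): before a voiced consonant, so rule 1 applies → [iː].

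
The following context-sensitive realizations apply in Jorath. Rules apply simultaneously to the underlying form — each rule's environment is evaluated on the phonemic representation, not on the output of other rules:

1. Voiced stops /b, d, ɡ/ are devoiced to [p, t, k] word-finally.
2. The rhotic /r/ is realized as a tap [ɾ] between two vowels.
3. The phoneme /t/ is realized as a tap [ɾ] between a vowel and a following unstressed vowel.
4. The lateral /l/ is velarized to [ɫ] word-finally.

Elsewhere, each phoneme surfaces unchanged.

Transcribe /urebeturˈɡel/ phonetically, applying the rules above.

/u/ stays [u].
/r/ (between /u/ and /e/) occurs between two vowels → [ɾ] by rule 2.
/e/ stays [e].
/b/ (between /e/ and /e/) fails the environment for rule 1, so it stays [b].
/e/ (between /b/ and /t/): no rule targets it → [e].
/t/ — between /e/ and /u/, between a vowel and a following unstressed vowel — surfaces as [ɾ] (rule 3).
/u/ stays [u].
/r/ (between /u/ and /ɡ/): rule 2 targets it, but not between two vowels → unchanged [r].
/ɡ/ — between /r/ and /e/; rule 1 does not apply here → [ɡ].
/e/ (between /ɡ/ and /l/) is unaffected → [e].
Rule 4 applies to /l/ (word-final: word-finally) → [ɫ].

[uɾebeɾurˈɡeɫ]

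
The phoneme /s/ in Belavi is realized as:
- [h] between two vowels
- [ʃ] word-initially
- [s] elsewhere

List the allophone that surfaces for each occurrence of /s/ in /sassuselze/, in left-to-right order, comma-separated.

[ʃ], [s], [s], [h]

Occurrence 1 (position 1): word-initially → [ʃ].
Occurrence 2 (position 3): no conditioning environment matches → elsewhere allophone [s].
Occurrence 3 (position 4): no conditioning environment matches → elsewhere allophone [s].
Occurrence 4 (position 6): between two vowels → [h].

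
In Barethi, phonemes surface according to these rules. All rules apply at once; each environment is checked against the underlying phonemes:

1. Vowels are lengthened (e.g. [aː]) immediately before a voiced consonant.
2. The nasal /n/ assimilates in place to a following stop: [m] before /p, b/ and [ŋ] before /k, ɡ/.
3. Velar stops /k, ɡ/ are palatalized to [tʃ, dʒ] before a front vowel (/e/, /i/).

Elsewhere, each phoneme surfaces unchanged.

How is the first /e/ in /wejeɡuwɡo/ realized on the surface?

[eː]

/e/ (between /w/ and /j/) occurs before a voiced consonant → [eː] by rule 1.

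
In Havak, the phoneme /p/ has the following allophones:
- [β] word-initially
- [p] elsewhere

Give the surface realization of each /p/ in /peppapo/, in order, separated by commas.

[β], [p], [p], [p]

Occurrence 1 (position 1): word-initially → [β].
Occurrence 2 (position 3): no conditioning environment matches → elsewhere allophone [p].
Occurrence 3 (position 4): no conditioning environment matches → elsewhere allophone [p].
Occurrence 4 (position 6): no conditioning environment matches → elsewhere allophone [p].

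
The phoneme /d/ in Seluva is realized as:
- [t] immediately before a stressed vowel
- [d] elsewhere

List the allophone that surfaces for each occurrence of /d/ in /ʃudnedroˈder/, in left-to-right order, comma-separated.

Occurrence 1 (position 3): no conditioning environment matches → elsewhere allophone [d].
Occurrence 2 (position 6): no conditioning environment matches → elsewhere allophone [d].
Occurrence 3 (position 9): immediately before a stressed vowel → [t].

[d], [d], [t]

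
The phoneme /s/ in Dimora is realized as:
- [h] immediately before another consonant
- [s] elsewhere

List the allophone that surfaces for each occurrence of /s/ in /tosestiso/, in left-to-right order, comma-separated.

Occurrence 1 (position 3): no conditioning environment matches → elsewhere allophone [s].
Occurrence 2 (position 5): immediately before another consonant → [h].
Occurrence 3 (position 8): no conditioning environment matches → elsewhere allophone [s].

[s], [h], [s]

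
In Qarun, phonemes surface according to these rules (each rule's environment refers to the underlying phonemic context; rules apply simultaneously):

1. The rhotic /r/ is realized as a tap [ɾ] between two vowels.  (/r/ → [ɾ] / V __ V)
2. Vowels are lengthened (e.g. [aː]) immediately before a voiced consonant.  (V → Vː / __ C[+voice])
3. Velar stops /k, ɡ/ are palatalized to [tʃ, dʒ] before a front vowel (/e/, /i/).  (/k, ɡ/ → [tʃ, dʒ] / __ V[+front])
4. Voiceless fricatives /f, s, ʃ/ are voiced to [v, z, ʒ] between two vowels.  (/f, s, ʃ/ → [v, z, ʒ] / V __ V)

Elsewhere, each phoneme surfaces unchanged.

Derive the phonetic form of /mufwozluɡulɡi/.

/m/ (word-initial): no rule targets it → [m].
/u/ — between /m/ and /f/; rule 2 does not apply here → [u].
/f/ — between /u/ and /w/; rule 4 does not apply here → [f].
/w/ (between /f/ and /o/): no rule targets it → [w].
/o/ (between /w/ and /z/) occurs before a voiced consonant → [oː] by rule 2.
/z/ stays [z].
/l/ (between /z/ and /u/): no rule targets it → [l].
/u/ (between /l/ and /ɡ/) occurs before a voiced consonant → [uː] by rule 2.
/ɡ/ (between /u/ and /u/): rule 3 targets it, but not before a front vowel → unchanged [ɡ].
Rule 2 applies to /u/ (between /ɡ/ and /l/: before a voiced consonant) → [uː].
/l/ stays [l].
/ɡ/ meets the environment for rule 3 (before a front vowel) → [dʒ].
/i/ — word-final; rule 2 does not apply here → [i].

[mufwoːzluːɡuːldʒi]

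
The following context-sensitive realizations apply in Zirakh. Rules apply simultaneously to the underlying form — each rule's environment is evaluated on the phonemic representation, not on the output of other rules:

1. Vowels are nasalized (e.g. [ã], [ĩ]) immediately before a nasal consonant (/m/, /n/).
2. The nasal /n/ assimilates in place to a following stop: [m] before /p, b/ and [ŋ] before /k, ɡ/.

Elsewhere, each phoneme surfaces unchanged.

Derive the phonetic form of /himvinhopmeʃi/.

[hĩmvĩnhopmeʃi]

/i/ — between /h/ and /m/, before a nasal consonant — surfaces as [ĩ] (rule 1).
Rule 1 applies to /i/ (between /v/ and /n/: before a nasal consonant) → [ĩ].
/n/ — between /i/ and /h/; rule 2 does not apply here → [n].
/o/ — between /h/ and /p/; rule 1 does not apply here → [o].
/e/ — between /m/ and /ʃ/; rule 1 does not apply here → [e].
/i/ — word-final; rule 1 does not apply here → [i].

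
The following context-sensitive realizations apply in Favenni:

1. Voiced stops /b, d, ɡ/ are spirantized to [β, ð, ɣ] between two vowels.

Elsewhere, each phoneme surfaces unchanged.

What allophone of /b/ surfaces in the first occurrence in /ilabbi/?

[b]

/b/ (between /a/ and /b/): rule 1 targets it, but not between two vowels → unchanged [b].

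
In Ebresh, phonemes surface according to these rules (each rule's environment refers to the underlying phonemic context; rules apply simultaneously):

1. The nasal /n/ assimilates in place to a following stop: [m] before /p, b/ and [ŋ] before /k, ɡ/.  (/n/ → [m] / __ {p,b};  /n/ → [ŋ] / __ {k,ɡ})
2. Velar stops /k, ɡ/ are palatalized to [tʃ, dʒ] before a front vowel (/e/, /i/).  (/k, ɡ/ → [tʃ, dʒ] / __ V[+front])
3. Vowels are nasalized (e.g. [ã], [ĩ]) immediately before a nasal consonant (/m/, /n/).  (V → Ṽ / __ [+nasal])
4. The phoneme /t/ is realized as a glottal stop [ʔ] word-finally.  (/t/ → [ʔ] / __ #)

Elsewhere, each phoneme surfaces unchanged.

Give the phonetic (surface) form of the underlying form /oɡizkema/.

/o/ (word-initial) is in the target of rule 3 but the environment (before a nasal consonant) is not met → [o].
/ɡ/ (between /o/ and /i/) occurs before a front vowel → [dʒ] by rule 2.
/i/ — between /ɡ/ and /z/; rule 3 does not apply here → [i].
/z/ (between /i/ and /k/) is unaffected → [z].
/k/ meets the environment for rule 2 (before a front vowel) → [tʃ].
Rule 3 applies to /e/ (between /k/ and /m/: before a nasal consonant) → [ẽ].
/m/ — not in any rule's target class → [m].
/a/ — word-final; rule 3 does not apply here → [a].

[odʒiztʃẽma]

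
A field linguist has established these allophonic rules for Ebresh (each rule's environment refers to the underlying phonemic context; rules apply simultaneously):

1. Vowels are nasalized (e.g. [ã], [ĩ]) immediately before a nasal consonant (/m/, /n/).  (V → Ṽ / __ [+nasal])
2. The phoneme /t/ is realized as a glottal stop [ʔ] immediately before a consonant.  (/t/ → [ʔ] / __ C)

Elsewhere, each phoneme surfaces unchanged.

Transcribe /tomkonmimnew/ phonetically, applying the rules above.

[tõmkõnmĩmnew]

/t/ (word-initial) fails the environment for rule 2, so it stays [t].
/o/ (between /t/ and /m/) occurs before a nasal consonant → [õ] by rule 1.
/o/ (between /k/ and /n/): before a nasal consonant, so rule 1 applies → [õ].
/i/ (between /m/ and /m/): before a nasal consonant, so rule 1 applies → [ĩ].
/e/ — between /n/ and /w/; rule 1 does not apply here → [e].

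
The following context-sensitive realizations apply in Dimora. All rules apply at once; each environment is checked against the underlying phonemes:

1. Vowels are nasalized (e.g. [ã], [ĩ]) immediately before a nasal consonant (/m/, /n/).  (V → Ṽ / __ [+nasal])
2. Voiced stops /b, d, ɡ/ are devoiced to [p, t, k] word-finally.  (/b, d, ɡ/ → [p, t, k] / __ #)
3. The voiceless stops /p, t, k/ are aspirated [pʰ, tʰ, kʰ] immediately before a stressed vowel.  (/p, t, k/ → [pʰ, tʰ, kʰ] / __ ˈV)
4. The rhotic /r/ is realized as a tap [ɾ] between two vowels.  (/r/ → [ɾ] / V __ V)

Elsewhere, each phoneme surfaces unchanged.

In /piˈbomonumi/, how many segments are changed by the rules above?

Segments that undergo a rule: /o/ → [õ] (rule 1); /o/ → [õ] (rule 1); /u/ → [ũ] (rule 1).
All other segments surface unchanged.

3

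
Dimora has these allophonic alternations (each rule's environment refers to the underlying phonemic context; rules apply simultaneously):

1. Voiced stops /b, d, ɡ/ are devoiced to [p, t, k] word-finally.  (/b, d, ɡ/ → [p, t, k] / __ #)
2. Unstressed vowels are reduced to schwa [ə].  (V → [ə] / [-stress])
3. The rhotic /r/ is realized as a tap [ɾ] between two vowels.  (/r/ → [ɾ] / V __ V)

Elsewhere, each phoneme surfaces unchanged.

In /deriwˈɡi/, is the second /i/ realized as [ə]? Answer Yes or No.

/i/ — word-final; rule 2 does not apply here → [i].
The actual realization is [i], not [ə].

No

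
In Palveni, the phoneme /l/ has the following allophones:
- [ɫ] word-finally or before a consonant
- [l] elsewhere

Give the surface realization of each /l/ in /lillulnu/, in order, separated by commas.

[l], [ɫ], [l], [ɫ]

Occurrence 1 (position 1): no conditioning environment matches → elsewhere allophone [l].
Occurrence 2 (position 3): word-finally or before a consonant → [ɫ].
Occurrence 3 (position 4): no conditioning environment matches → elsewhere allophone [l].
Occurrence 4 (position 6): word-finally or before a consonant → [ɫ].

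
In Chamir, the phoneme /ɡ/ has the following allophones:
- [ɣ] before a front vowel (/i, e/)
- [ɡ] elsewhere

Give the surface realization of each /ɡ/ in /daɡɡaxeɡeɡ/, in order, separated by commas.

[ɡ], [ɡ], [ɣ], [ɡ]

Occurrence 1 (position 3): no conditioning environment matches → elsewhere allophone [ɡ].
Occurrence 2 (position 4): no conditioning environment matches → elsewhere allophone [ɡ].
Occurrence 3 (position 8): before a front vowel (/i, e/) → [ɣ].
Occurrence 4 (position 10): no conditioning environment matches → elsewhere allophone [ɡ].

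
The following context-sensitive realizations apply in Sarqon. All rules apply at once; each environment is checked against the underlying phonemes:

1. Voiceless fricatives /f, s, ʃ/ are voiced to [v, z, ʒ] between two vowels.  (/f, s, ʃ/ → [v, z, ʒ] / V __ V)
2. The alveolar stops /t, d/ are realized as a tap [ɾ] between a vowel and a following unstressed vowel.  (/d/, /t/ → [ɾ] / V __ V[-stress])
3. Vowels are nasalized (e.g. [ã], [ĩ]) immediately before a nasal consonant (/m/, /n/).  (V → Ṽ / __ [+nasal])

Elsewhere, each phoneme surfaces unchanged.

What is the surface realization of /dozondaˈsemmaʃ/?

[dozõndaˈzẽmmaʃ]

/d/ (word-initial) is in the target of rule 2 but the environment (between a vowel and a following unstressed vowel) is not met → [d].
/o/ (between /d/ and /z/) is in the target of rule 3 but the environment (before a nasal consonant) is not met → [o].
/z/ — not in any rule's target class → [z].
/o/ (between /z/ and /n/) occurs before a nasal consonant → [õ] by rule 3.
/n/ — not in any rule's target class → [n].
/d/ (between /n/ and /a/): rule 2 targets it, but not between a vowel and a following unstressed vowel → unchanged [d].
/a/ (between /d/ and /s/) fails the environment for rule 3, so it stays [a].
/s/ (between /a/ and /e/): between two vowels, so rule 1 applies → [z].
/e/ — between /s/ and /m/, before a nasal consonant — surfaces as [ẽ] (rule 3).
/m/ — not in any rule's target class → [m].
/m/ (between /m/ and /a/): no rule targets it → [m].
/a/ — between /m/ and /ʃ/; rule 3 does not apply here → [a].
/ʃ/ (word-final): rule 1 targets it, but not between two vowels → unchanged [ʃ].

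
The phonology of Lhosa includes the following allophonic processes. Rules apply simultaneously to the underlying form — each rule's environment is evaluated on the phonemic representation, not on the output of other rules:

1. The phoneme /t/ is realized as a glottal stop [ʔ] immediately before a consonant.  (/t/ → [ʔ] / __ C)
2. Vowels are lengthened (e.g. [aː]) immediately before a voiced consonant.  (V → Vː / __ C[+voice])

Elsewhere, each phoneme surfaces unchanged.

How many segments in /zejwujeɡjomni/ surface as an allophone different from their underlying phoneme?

Segments that undergo a rule: /e/ → [eː] (rule 2); /u/ → [uː] (rule 2); /e/ → [eː] (rule 2); /o/ → [oː] (rule 2).
All other segments surface unchanged.

4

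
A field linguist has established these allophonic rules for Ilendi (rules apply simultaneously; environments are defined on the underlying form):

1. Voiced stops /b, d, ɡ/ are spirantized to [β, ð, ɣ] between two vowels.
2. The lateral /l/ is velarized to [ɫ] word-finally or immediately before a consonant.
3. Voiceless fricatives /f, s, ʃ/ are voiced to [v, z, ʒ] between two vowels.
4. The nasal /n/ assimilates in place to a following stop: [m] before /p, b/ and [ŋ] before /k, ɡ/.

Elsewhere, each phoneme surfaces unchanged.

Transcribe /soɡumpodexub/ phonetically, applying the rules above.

/s/ (word-initial) fails the environment for rule 3, so it stays [s].
/o/ stays [o].
/ɡ/ — between /o/ and /u/, between two vowels — surfaces as [ɣ] (rule 1).
/u/ (between /ɡ/ and /m/) is unaffected → [u].
/m/ (between /u/ and /p/): no rule targets it → [m].
/p/ (between /m/ and /o/) is unaffected → [p].
/o/ (between /p/ and /d/): no rule targets it → [o].
/d/ (between /o/ and /e/) occurs between two vowels → [ð] by rule 1.
/e/ (between /d/ and /x/): no rule targets it → [e].
/x/ (between /e/ and /u/): no rule targets it → [x].
/u/ (between /x/ and /b/): no rule targets it → [u].
/b/ (word-final) is in the target of rule 1 but the environment (between two vowels) is not met → [b].

[soɣumpoðexub]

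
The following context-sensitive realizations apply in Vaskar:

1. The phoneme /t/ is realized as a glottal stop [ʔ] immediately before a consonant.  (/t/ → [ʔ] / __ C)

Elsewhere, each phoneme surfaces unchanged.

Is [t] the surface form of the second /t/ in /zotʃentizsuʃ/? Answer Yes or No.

/t/ (between /n/ and /i/) fails the environment for rule 1, so it stays [t].
The actual realization is [t], which matches [t].

Yes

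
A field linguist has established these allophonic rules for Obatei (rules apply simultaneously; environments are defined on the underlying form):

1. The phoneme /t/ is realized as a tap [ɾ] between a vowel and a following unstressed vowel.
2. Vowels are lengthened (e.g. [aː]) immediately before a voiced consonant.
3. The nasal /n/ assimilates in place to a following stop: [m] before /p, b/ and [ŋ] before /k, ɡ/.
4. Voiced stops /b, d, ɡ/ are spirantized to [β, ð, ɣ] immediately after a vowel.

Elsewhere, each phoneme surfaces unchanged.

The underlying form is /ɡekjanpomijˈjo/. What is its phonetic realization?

[ɡekjaːmpoːmiːjˈjo]

/ɡ/ (word-initial) is in the target of rule 4 but the environment (immediately after a vowel) is not met → [ɡ].
/e/ (between /ɡ/ and /k/) is in the target of rule 2 but the environment (before a voiced consonant) is not met → [e].
/k/ (between /e/ and /j/) is unaffected → [k].
/j/ (between /k/ and /a/) is unaffected → [j].
/a/ (between /j/ and /n/): before a voiced consonant, so rule 2 applies → [aː].
/n/ (between /a/ and /p/): before a labial or velar stop, so rule 3 applies → [m].
/p/ (between /n/ and /o/) is unaffected → [p].
/o/ (between /p/ and /m/): before a voiced consonant, so rule 2 applies → [oː].
/m/ — not in any rule's target class → [m].
/i/ — between /m/ and /j/, before a voiced consonant — surfaces as [iː] (rule 2).
/j/ (between /i/ and /j/): no rule targets it → [j].
/j/ stays [j].
/o/ (word-final) is in the target of rule 2 but the environment (before a voiced consonant) is not met → [o].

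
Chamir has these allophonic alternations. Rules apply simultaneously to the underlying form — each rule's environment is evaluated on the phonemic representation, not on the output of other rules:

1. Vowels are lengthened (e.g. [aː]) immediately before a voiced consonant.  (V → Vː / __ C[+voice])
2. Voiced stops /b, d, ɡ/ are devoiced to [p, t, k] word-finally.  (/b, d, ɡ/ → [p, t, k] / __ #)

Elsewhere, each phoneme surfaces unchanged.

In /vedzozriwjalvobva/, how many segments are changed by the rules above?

5

Segments that undergo a rule: /e/ → [eː] (rule 1); /o/ → [oː] (rule 1); /i/ → [iː] (rule 1); /a/ → [aː] (rule 1); /o/ → [oː] (rule 1).
All other segments surface unchanged.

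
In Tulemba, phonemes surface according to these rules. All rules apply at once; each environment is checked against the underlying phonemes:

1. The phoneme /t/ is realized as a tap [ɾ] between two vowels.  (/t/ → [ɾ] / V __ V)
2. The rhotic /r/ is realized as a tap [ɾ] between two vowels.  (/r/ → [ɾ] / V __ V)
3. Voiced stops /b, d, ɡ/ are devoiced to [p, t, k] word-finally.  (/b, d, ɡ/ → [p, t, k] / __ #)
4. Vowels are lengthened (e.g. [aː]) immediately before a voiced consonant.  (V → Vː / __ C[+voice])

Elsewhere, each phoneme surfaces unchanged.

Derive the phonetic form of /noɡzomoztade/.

[noːɡzoːmoːztaːde]

/n/ (word-initial): no rule targets it → [n].
Rule 4 applies to /o/ (between /n/ and /ɡ/: before a voiced consonant) → [oː].
/ɡ/ (between /o/ and /z/) fails the environment for rule 3, so it stays [ɡ].
/z/ stays [z].
/o/ — between /z/ and /m/, before a voiced consonant — surfaces as [oː] (rule 4).
/m/ (between /o/ and /o/): no rule targets it → [m].
/o/ meets the environment for rule 4 (before a voiced consonant) → [oː].
/z/ (between /o/ and /t/): no rule targets it → [z].
/t/ (between /z/ and /a/) is in the target of rule 1 but the environment (between two vowels) is not met → [t].
/a/ (between /t/ and /d/) occurs before a voiced consonant → [aː] by rule 4.
/d/ (between /a/ and /e/): rule 3 targets it, but not word-finally → unchanged [d].
/e/ — word-final; rule 4 does not apply here → [e].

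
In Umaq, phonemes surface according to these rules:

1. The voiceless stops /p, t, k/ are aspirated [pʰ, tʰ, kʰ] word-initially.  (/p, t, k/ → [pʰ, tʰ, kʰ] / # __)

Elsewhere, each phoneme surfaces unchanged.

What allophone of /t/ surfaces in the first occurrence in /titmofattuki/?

/t/ meets the environment for rule 1 (word-initially) → [tʰ].

[tʰ]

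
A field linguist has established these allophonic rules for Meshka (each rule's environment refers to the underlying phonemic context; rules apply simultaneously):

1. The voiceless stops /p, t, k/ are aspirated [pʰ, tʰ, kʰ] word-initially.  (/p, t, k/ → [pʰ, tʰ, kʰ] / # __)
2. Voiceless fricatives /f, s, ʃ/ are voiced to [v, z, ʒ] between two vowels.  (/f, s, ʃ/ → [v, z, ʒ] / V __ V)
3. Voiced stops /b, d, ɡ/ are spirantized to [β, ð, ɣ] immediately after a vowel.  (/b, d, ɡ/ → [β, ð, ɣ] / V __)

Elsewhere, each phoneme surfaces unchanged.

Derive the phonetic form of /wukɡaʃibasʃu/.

/w/ (word-initial) is unaffected → [w].
/u/ (between /w/ and /k/): no rule targets it → [u].
/k/ — between /u/ and /ɡ/; rule 1 does not apply here → [k].
/ɡ/ (between /k/ and /a/): rule 3 targets it, but not immediately after a vowel → unchanged [ɡ].
/a/ stays [a].
/ʃ/ (between /a/ and /i/) occurs between two vowels → [ʒ] by rule 2.
/i/ (between /ʃ/ and /b/): no rule targets it → [i].
/b/ (between /i/ and /a/): immediately after a vowel, so rule 3 applies → [β].
/a/ (between /b/ and /s/) is unaffected → [a].
/s/ (between /a/ and /ʃ/) fails the environment for rule 2, so it stays [s].
/ʃ/ (between /s/ and /u/) is in the target of rule 2 but the environment (between two vowels) is not met → [ʃ].
/u/ (word-final) is unaffected → [u].

[wukɡaʒiβasʃu]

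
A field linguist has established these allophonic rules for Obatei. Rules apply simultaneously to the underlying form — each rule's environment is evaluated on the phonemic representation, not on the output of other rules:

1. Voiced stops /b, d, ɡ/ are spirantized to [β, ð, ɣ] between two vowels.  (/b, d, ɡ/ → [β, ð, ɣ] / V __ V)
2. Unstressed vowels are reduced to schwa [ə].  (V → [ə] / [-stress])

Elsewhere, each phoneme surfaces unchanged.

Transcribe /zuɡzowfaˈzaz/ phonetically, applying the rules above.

[zəɡzəwfəˈzaz]

/u/ — between /z/ and /ɡ/, in an unstressed syllable — surfaces as [ə] (rule 2).
/ɡ/ (between /u/ and /z/) is in the target of rule 1 but the environment (between two vowels) is not met → [ɡ].
/o/ meets the environment for rule 2 (in an unstressed syllable) → [ə].
Rule 2 applies to /a/ (between /f/ and /z/: in an unstressed syllable) → [ə].
/a/ — between /z/ and /z/; rule 2 does not apply here → [a].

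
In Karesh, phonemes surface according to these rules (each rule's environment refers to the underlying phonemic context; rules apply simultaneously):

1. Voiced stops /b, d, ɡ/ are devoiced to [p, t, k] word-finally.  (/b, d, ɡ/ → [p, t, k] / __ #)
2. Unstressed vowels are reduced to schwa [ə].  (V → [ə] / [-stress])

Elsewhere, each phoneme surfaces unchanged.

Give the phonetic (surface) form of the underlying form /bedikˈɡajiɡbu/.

[bədəkˈɡajəɡbə]

/b/ (word-initial) fails the environment for rule 1, so it stays [b].
Rule 2 applies to /e/ (between /b/ and /d/: in an unstressed syllable) → [ə].
/d/ (between /e/ and /i/): rule 1 targets it, but not word-finally → unchanged [d].
/i/ meets the environment for rule 2 (in an unstressed syllable) → [ə].
/k/ (between /i/ and /ɡ/) is unaffected → [k].
/ɡ/ (between /k/ and /a/): rule 1 targets it, but not word-finally → unchanged [ɡ].
/a/ (between /ɡ/ and /j/): rule 2 targets it, but not in an unstressed syllable → unchanged [a].
/j/ stays [j].
Rule 2 applies to /i/ (between /j/ and /ɡ/: in an unstressed syllable) → [ə].
/ɡ/ (between /i/ and /b/) fails the environment for rule 1, so it stays [ɡ].
/b/ (between /ɡ/ and /u/) is in the target of rule 1 but the environment (word-finally) is not met → [b].
Rule 2 applies to /u/ (word-final: in an unstressed syllable) → [ə].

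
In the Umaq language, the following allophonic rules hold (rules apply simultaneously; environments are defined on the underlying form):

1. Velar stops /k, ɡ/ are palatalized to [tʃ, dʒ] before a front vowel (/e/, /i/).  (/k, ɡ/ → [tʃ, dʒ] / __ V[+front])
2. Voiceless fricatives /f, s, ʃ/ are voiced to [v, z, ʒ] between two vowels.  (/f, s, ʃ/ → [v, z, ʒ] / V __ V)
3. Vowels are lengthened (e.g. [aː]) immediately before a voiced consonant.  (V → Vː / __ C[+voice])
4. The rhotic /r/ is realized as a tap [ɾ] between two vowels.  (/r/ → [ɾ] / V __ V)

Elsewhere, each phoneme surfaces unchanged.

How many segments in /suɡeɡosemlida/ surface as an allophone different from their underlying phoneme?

6

Segments that undergo a rule: /u/ → [uː] (rule 3); /ɡ/ → [dʒ] (rule 1); /e/ → [eː] (rule 3); /s/ → [z] (rule 2); /e/ → [eː] (rule 3); /i/ → [iː] (rule 3).
All other segments surface unchanged.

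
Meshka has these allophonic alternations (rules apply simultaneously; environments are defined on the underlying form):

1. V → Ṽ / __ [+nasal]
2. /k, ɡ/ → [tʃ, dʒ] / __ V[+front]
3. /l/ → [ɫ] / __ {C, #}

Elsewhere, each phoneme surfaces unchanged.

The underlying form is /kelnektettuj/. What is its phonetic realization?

[tʃeɫnektettuj]

Rule 2 applies to /k/ (word-initial: before a front vowel) → [tʃ].
/e/ (between /k/ and /l/): rule 1 targets it, but not before a nasal consonant → unchanged [e].
/l/ (between /e/ and /n/): word-finally or immediately before a consonant, so rule 3 applies → [ɫ].
/n/ stays [n].
/e/ (between /n/ and /k/) fails the environment for rule 1, so it stays [e].
/k/ (between /e/ and /t/) fails the environment for rule 2, so it stays [k].
/t/ stays [t].
/e/ (between /t/ and /t/): rule 1 targets it, but not before a nasal consonant → unchanged [e].
/t/ — not in any rule's target class → [t].
/t/ — not in any rule's target class → [t].
/u/ — between /t/ and /j/; rule 1 does not apply here → [u].
/j/ — not in any rule's target class → [j].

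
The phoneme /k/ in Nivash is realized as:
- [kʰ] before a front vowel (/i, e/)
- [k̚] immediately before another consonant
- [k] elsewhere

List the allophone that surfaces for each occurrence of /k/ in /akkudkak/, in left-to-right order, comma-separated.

Occurrence 1 (position 2): immediately before another consonant → [k̚].
Occurrence 2 (position 3): no conditioning environment matches → elsewhere allophone [k].
Occurrence 3 (position 6): no conditioning environment matches → elsewhere allophone [k].
Occurrence 4 (position 8): no conditioning environment matches → elsewhere allophone [k].

[k̚], [k], [k], [k]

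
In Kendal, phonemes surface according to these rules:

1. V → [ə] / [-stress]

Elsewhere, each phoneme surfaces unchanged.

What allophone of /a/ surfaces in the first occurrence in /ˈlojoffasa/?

/a/ (between /f/ and /s/): in an unstressed syllable, so rule 1 applies → [ə].

[ə]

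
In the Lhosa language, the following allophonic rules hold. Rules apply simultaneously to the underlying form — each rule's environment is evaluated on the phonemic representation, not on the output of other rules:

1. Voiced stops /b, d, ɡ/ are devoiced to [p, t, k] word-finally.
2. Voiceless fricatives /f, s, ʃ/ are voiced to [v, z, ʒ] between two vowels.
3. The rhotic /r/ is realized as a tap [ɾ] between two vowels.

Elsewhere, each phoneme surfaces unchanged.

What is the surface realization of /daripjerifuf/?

[daɾipjeɾivuf]

/d/ (word-initial) fails the environment for rule 1, so it stays [d].
/a/ stays [a].
Rule 3 applies to /r/ (between /a/ and /i/: between two vowels) → [ɾ].
/i/ (between /r/ and /p/): no rule targets it → [i].
/p/ (between /i/ and /j/): no rule targets it → [p].
/j/ (between /p/ and /e/) is unaffected → [j].
/e/ stays [e].
/r/ — between /e/ and /i/, between two vowels — surfaces as [ɾ] (rule 3).
/i/ — not in any rule's target class → [i].
/f/ — between /i/ and /u/, between two vowels — surfaces as [v] (rule 2).
/u/ — not in any rule's target class → [u].
/f/ (word-final) is in the target of rule 2 but the environment (between two vowels) is not met → [f].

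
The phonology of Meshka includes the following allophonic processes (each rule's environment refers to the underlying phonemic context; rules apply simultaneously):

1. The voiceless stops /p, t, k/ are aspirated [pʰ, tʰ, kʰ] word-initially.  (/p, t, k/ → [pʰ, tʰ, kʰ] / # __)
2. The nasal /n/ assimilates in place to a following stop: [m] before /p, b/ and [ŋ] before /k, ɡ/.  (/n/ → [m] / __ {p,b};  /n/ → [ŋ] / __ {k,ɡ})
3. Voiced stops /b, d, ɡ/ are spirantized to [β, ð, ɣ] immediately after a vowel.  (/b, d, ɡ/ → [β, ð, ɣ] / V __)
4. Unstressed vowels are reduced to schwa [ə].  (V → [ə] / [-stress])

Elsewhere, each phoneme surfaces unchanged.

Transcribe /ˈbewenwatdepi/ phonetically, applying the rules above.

/b/ (word-initial) fails the environment for rule 3, so it stays [b].
/e/ — between /b/ and /w/; rule 4 does not apply here → [e].
/w/ — not in any rule's target class → [w].
/e/ meets the environment for rule 4 (in an unstressed syllable) → [ə].
/n/ (between /e/ and /w/) is in the target of rule 2 but the environment (before a labial or velar stop) is not met → [n].
/w/ (between /n/ and /a/) is unaffected → [w].
Rule 4 applies to /a/ (between /w/ and /t/: in an unstressed syllable) → [ə].
/t/ (between /a/ and /d/) is in the target of rule 1 but the environment (word-initially) is not met → [t].
/d/ — between /t/ and /e/; rule 3 does not apply here → [d].
/e/ (between /d/ and /p/) occurs in an unstressed syllable → [ə] by rule 4.
/p/ (between /e/ and /i/) is in the target of rule 1 but the environment (word-initially) is not met → [p].
Rule 4 applies to /i/ (word-final: in an unstressed syllable) → [ə].

[ˈbewənwətdəpə]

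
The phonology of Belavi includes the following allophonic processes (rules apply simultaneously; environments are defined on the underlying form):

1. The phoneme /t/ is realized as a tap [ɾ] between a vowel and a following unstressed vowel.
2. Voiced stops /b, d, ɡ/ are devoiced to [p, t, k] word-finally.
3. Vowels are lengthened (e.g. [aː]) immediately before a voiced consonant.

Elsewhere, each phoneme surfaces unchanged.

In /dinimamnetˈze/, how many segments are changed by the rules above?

Segments that undergo a rule: /i/ → [iː] (rule 3); /i/ → [iː] (rule 3); /a/ → [aː] (rule 3).
All other segments surface unchanged.

3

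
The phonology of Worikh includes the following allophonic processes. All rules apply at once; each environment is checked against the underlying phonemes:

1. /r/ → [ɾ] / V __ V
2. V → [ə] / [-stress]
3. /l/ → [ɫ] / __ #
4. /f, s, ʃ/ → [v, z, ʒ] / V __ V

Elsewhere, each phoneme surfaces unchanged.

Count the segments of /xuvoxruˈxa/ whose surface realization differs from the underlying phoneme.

Segments that undergo a rule: /u/ → [ə] (rule 2); /o/ → [ə] (rule 2); /u/ → [ə] (rule 2).
All other segments surface unchanged.

3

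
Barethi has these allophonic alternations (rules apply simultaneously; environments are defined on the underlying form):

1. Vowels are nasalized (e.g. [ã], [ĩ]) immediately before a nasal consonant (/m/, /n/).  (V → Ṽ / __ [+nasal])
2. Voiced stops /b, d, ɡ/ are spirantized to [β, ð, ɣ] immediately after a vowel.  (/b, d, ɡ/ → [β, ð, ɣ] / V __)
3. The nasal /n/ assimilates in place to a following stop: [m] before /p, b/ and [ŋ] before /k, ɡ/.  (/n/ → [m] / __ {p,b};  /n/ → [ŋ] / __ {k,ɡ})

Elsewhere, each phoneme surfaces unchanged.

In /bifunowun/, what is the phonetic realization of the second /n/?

/n/ (word-final): rule 3 targets it, but not before a labial or velar stop → unchanged [n].

[n]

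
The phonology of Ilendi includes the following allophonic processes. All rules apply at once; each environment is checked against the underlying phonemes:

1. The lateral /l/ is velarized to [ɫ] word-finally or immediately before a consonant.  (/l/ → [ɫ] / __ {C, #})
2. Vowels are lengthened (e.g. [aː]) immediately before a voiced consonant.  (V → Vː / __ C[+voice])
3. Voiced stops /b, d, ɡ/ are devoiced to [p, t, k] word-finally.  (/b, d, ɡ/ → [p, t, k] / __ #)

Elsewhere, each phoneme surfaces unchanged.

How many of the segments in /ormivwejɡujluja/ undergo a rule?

5

Segments that undergo a rule: /o/ → [oː] (rule 2); /i/ → [iː] (rule 2); /e/ → [eː] (rule 2); /u/ → [uː] (rule 2); /u/ → [uː] (rule 2).
All other segments surface unchanged.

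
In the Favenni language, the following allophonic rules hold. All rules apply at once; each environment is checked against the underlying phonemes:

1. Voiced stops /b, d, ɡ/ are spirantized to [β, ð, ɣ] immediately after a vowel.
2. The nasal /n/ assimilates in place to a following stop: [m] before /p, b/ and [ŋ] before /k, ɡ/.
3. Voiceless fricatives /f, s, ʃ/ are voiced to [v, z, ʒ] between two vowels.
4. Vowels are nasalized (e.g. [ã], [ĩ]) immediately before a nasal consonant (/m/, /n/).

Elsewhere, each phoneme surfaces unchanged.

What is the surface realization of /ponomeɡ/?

/p/ (word-initial) is unaffected → [p].
/o/ meets the environment for rule 4 (before a nasal consonant) → [õ].
/n/ — between /o/ and /o/; rule 2 does not apply here → [n].
/o/ (between /n/ and /m/) occurs before a nasal consonant → [õ] by rule 4.
/m/ (between /o/ and /e/): no rule targets it → [m].
/e/ (between /m/ and /ɡ/) is in the target of rule 4 but the environment (before a nasal consonant) is not met → [e].
/ɡ/ meets the environment for rule 1 (immediately after a vowel) → [ɣ].

[põnõmeɣ]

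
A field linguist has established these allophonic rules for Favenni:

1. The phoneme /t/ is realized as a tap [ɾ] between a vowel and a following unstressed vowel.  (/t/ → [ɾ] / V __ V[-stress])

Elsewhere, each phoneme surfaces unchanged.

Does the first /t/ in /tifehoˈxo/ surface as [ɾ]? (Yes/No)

/t/ (word-initial) fails the environment for rule 1, so it stays [t].
The actual realization is [t], not [ɾ].

No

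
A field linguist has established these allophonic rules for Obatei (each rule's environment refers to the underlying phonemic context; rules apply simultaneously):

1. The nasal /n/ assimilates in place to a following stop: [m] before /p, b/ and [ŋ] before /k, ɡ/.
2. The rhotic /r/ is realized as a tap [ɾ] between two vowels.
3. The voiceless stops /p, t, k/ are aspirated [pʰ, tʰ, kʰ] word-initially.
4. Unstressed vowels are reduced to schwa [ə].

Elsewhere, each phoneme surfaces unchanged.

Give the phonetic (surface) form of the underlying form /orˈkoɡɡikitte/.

[ərˈkoɡɡəkəttə]

/o/ (word-initial): in an unstressed syllable, so rule 4 applies → [ə].
/r/ (between /o/ and /k/) fails the environment for rule 2, so it stays [r].
/k/ (between /r/ and /o/): rule 3 targets it, but not word-initially → unchanged [k].
/o/ (between /k/ and /ɡ/) fails the environment for rule 4, so it stays [o].
/ɡ/ stays [ɡ].
/ɡ/ (between /ɡ/ and /i/): no rule targets it → [ɡ].
/i/ — between /ɡ/ and /k/, in an unstressed syllable — surfaces as [ə] (rule 4).
/k/ (between /i/ and /i/): rule 3 targets it, but not word-initially → unchanged [k].
/i/ (between /k/ and /t/) occurs in an unstressed syllable → [ə] by rule 4.
/t/ (between /i/ and /t/) fails the environment for rule 3, so it stays [t].
/t/ (between /t/ and /e/) is in the target of rule 3 but the environment (word-initially) is not met → [t].
/e/ (word-final) occurs in an unstressed syllable → [ə] by rule 4.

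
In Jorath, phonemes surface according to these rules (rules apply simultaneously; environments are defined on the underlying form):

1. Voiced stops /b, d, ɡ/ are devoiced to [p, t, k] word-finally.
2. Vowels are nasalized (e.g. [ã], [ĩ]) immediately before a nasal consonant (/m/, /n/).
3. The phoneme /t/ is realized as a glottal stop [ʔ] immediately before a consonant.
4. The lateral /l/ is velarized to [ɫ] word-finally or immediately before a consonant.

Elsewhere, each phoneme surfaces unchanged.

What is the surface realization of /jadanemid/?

[jadãnẽmit]

/a/ — between /j/ and /d/; rule 2 does not apply here → [a].
/d/ (between /a/ and /a/) fails the environment for rule 1, so it stays [d].
/a/ — between /d/ and /n/, before a nasal consonant — surfaces as [ã] (rule 2).
/e/ — between /n/ and /m/, before a nasal consonant — surfaces as [ẽ] (rule 2).
/i/ (between /m/ and /d/) is in the target of rule 2 but the environment (before a nasal consonant) is not met → [i].
Rule 1 applies to /d/ (word-final: word-finally) → [t].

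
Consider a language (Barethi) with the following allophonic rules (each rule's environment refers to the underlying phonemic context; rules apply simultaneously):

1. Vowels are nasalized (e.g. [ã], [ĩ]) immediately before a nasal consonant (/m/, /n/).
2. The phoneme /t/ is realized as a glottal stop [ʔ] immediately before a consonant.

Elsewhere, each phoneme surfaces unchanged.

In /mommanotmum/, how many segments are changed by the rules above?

4

Segments that undergo a rule: /o/ → [õ] (rule 1); /a/ → [ã] (rule 1); /t/ → [ʔ] (rule 2); /u/ → [ũ] (rule 1).
All other segments surface unchanged.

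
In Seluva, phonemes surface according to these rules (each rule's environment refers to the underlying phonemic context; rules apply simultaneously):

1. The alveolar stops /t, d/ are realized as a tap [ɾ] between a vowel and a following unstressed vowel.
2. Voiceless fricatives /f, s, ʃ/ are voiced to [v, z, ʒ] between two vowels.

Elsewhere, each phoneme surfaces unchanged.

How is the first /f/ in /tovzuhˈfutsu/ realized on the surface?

/f/ — between /h/ and /u/; rule 2 does not apply here → [f].

[f]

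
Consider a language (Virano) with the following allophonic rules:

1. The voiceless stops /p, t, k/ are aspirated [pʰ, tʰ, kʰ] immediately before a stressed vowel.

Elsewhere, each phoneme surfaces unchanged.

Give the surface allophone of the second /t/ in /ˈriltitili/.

[t]

/t/ (between /i/ and /i/): rule 1 targets it, but not immediately before a stressed vowel → unchanged [t].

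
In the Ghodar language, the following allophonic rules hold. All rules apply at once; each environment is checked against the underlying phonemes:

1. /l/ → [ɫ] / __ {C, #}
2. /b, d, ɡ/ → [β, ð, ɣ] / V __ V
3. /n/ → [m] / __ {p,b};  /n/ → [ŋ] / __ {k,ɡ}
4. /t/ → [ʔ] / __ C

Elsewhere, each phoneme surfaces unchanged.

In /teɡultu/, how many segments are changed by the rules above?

2

Segments that undergo a rule: /ɡ/ → [ɣ] (rule 2); /l/ → [ɫ] (rule 1).
All other segments surface unchanged.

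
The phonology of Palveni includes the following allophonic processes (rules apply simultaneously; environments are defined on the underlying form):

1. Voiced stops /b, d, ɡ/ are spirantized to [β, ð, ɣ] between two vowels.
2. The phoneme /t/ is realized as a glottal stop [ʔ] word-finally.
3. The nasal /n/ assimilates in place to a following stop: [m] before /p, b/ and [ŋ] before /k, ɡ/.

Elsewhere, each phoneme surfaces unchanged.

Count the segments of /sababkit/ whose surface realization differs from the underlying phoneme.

Segments that undergo a rule: /b/ → [β] (rule 1); /t/ → [ʔ] (rule 2).
All other segments surface unchanged.

2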